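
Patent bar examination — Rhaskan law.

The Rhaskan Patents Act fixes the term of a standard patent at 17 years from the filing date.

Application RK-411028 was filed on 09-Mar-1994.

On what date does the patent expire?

March 9, 2011

Filing date + 17 years → 9 March 2011.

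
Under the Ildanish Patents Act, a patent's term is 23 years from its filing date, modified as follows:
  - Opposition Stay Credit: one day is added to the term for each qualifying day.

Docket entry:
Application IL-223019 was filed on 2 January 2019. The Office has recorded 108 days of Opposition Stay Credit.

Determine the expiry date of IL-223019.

April 20, 2042

Base term: filing date + 23 years → 2 January 2042.
Opposition Stay Credit: +108 days → 20 April 2042.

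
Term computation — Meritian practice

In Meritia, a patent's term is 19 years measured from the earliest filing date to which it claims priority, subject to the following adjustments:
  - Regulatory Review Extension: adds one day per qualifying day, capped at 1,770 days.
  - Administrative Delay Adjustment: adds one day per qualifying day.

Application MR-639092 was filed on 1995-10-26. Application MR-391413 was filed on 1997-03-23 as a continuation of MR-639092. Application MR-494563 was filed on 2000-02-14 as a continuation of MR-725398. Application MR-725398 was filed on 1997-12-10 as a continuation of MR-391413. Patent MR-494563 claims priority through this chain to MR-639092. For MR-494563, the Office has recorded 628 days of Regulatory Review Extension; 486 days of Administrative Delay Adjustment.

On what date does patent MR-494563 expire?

Earliest priority filing: 26 October 1995.
Base term: 26 October 1995 + 19 years → 26 October 2014.
Regulatory Review Extension: 628 days (within the 1770-day cap) → +628 days → 15 July 2016.
Administrative Delay Adjustment: +486 days → 13 November 2017.

2017-11-13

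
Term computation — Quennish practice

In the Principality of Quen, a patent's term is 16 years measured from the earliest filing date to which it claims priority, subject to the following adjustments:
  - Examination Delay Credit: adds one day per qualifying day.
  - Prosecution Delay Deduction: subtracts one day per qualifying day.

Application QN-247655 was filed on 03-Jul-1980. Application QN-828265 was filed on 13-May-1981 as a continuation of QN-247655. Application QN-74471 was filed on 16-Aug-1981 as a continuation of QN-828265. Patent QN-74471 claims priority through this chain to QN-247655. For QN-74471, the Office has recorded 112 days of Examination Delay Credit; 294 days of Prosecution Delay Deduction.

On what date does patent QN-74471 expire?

1996-01-03

Earliest priority filing: 3 July 1980.
Base term: 3 July 1980 + 16 years → 3 July 1996.
Examination Delay Credit: +112 days → 23 October 1996.
Prosecution Delay Deduction: −294 days → 3 January 1996.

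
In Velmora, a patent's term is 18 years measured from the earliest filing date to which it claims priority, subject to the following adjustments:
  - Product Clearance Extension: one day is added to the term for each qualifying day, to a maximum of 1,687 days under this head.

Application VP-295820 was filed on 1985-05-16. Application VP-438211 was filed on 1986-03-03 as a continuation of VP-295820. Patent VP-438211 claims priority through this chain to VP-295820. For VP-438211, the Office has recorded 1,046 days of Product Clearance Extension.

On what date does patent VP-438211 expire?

March 27, 2006

Earliest priority filing: 16 May 1985.
Base term: 16 May 1985 + 18 years → 16 May 2003.
Product Clearance Extension: 1046 days (within the 1687-day cap) → +1046 days → 27 March 2006.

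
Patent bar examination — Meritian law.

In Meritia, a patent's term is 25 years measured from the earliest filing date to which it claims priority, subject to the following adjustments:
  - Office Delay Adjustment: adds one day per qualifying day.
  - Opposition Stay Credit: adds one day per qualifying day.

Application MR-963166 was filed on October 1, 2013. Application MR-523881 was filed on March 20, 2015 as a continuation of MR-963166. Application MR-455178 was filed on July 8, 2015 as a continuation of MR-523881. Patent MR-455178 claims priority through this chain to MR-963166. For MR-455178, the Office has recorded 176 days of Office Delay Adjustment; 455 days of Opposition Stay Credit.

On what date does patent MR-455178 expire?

June 23, 2040

Earliest priority filing: 1 October 2013.
Base term: 1 October 2013 + 25 years → 1 October 2038.
Office Delay Adjustment: +176 days → 26 March 2039.
Opposition Stay Credit: +455 days → 23 June 2040.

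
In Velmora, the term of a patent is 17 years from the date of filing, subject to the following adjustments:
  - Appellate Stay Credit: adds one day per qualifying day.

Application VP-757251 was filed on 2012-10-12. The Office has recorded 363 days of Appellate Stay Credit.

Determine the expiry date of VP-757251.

Base term: filing date + 17 years → 12 October 2029.
Appellate Stay Credit: +363 days → 10 October 2030.

October 10, 2030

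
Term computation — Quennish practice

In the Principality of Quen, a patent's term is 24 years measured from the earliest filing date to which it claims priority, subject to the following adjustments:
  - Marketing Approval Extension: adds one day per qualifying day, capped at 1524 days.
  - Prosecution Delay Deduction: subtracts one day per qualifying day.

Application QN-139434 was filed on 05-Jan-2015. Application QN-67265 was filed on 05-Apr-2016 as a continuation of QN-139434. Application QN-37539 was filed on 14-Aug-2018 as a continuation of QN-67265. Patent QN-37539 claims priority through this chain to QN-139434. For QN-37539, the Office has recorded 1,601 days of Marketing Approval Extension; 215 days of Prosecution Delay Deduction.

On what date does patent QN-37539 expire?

Earliest priority filing: 5 January 2015.
Base term: 5 January 2015 + 24 years → 5 January 2039.
Marketing Approval Extension: 1601 days claimed exceeds the 1524-day cap, so +1524 days → 9 March 2043.
Prosecution Delay Deduction: −215 days → 6 August 2042.

2042-08-06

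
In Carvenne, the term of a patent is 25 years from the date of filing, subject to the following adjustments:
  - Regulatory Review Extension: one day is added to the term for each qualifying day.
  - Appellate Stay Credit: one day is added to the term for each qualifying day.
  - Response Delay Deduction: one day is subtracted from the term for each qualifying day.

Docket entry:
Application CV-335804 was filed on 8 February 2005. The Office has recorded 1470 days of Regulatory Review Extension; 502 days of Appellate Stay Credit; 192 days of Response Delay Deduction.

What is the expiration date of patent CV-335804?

2034-12-24

Base term: filing date + 25 years → 8 February 2030.
Regulatory Review Extension: +1470 days → 17 February 2034.
Appellate Stay Credit: +502 days → 4 July 2035.
Response Delay Deduction: −192 days → 24 December 2034.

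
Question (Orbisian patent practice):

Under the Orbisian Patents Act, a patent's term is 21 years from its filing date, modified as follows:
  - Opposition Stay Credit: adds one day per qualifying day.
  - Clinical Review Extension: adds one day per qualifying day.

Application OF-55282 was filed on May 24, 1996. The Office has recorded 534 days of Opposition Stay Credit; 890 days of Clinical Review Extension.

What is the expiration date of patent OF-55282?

Base term: filing date + 21 years → 24 May 2017.
Opposition Stay Credit: +534 days → 9 November 2018.
Clinical Review Extension: +890 days → 17 April 2021.

April 17, 2021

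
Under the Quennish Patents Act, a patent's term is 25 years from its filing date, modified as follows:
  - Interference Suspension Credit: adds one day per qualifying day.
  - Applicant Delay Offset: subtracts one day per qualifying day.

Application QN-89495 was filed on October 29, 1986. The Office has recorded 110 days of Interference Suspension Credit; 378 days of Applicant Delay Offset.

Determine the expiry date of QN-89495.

2011-02-03

Base term: filing date + 25 years → 29 October 2011.
Interference Suspension Credit: +110 days → 16 February 2012.
Applicant Delay Offset: −378 days → 3 February 2011.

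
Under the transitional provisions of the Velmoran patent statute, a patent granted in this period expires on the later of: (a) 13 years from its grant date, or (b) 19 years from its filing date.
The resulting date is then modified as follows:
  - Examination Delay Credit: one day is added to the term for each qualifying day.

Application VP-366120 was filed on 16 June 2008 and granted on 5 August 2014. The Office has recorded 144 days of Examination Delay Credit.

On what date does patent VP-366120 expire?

(a) grant + 13 years → 5 August 2027.
(b) filing + 19 years → 16 June 2027.
Later of the two: 5 August 2027.
Examination Delay Credit: +144 days → 27 December 2027.

2027-12-27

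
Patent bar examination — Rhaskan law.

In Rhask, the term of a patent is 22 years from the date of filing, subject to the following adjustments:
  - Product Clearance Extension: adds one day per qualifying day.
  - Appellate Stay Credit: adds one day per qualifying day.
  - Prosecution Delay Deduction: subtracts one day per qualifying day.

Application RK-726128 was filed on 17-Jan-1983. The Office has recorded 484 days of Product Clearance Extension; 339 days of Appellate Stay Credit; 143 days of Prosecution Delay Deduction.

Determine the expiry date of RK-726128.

Base term: filing date + 22 years → 17 January 2005.
Product Clearance Extension: +484 days → 16 May 2006.
Appellate Stay Credit: +339 days → 20 April 2007.
Prosecution Delay Deduction: −143 days → 28 November 2006.

November 28, 2006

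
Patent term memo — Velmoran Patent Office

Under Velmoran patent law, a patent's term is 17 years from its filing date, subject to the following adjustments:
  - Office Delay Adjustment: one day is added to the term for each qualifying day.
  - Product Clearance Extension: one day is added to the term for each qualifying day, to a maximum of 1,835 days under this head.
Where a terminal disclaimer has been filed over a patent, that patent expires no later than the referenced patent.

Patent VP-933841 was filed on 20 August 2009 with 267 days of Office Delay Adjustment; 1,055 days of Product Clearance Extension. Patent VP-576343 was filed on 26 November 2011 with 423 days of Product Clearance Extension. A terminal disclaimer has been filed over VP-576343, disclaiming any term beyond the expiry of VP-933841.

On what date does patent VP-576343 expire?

Natural term of VP-576343:
  Base: filing + 17 years → 26 November 2028.
  Product Clearance Extension: 423 days (within the 1835-day cap) → +423 days → 23 January 2030.
Expiry of referenced patent VP-933841:
  Base: filing + 17 years → 20 August 2026.
  Office Delay Adjustment: +267 days → 14 May 2027.
  Product Clearance Extension: 1055 days (within the 1835-day cap) → +1055 days → 3 April 2030.
Terminal disclaimer: VP-576343 expires on the earlier of 23 January 2030 and 3 April 2030.

2030-01-23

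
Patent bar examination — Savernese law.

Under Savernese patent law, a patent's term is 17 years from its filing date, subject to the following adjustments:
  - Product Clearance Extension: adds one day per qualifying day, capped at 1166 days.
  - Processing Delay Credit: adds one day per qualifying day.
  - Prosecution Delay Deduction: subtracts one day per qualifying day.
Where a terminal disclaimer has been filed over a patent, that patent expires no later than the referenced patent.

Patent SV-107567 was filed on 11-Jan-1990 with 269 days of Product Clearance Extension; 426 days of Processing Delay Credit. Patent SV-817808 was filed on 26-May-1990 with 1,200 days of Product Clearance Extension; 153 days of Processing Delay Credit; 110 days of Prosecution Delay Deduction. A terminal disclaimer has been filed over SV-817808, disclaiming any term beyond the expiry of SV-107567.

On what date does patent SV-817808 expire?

December 6, 2008

Natural term of SV-817808:
  Base: filing + 17 years → 26 May 2007.
  Product Clearance Extension: 1200 days claimed exceeds the 1166-day cap, so +1166 days → 4 August 2010.
  Processing Delay Credit: +153 days → 4 January 2011.
  Prosecution Delay Deduction: −110 days → 16 September 2010.
Expiry of referenced patent SV-107567:
  Base: filing + 17 years → 11 January 2007.
  Product Clearance Extension: 269 days (within the 1166-day cap) → +269 days → 7 October 2007.
  Processing Delay Credit: +426 days → 6 December 2008.
Terminal disclaimer: SV-817808 expires on the earlier of 16 September 2010 and 6 December 2008.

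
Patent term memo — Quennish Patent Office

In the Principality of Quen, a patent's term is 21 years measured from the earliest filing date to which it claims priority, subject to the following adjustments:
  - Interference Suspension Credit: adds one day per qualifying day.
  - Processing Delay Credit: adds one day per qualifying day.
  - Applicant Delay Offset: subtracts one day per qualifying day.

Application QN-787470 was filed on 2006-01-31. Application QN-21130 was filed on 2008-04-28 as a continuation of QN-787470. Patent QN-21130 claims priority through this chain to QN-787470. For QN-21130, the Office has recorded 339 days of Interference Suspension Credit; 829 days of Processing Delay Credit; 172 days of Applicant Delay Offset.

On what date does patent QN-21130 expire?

2029-10-23

Earliest priority filing: 31 January 2006.
Base term: 31 January 2006 + 21 years → 31 January 2027.
Interference Suspension Credit: +339 days → 5 January 2028.
Processing Delay Credit: +829 days → 13 April 2030.
Applicant Delay Offset: −172 days → 23 October 2029.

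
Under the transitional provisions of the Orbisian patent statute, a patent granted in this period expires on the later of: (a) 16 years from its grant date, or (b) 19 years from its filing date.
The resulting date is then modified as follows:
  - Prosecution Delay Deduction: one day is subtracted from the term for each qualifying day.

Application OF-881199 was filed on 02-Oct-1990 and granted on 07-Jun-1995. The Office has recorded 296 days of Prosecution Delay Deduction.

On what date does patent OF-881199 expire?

2010-08-15

(a) grant + 16 years → 7 June 2011.
(b) filing + 19 years → 2 October 2009.
Later of the two: 7 June 2011.
Prosecution Delay Deduction: −296 days → 15 August 2010.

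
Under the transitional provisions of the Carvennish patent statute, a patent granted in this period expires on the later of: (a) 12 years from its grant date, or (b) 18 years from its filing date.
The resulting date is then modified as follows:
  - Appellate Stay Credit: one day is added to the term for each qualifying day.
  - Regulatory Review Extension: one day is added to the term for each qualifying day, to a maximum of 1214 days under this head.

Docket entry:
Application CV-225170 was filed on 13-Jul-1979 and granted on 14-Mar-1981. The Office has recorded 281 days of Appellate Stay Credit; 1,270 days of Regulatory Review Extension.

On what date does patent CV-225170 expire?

August 16, 2001

(a) grant + 12 years → 14 March 1993.
(b) filing + 18 years → 13 July 1997.
Later of the two: 13 July 1997.
Appellate Stay Credit: +281 days → 20 April 1998.
Regulatory Review Extension: 1270 days claimed exceeds the 1214-day cap, so +1214 days → 16 August 2001.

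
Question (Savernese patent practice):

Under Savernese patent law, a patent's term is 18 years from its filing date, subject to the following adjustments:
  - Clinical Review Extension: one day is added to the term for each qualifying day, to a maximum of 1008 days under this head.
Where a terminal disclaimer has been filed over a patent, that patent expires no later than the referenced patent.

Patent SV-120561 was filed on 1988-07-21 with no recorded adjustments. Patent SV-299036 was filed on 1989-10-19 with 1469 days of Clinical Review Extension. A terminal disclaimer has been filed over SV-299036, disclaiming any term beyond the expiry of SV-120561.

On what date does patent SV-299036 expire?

Natural term of SV-299036:
  Base: filing + 18 years → 19 October 2007.
  Clinical Review Extension: 1469 days claimed exceeds the 1008-day cap, so +1008 days → 23 July 2010.
Expiry of referenced patent SV-120561:
  Base: filing + 18 years → 21 July 2006.
Terminal disclaimer: SV-299036 expires on the earlier of 23 July 2010 and 21 July 2006.

July 21, 2006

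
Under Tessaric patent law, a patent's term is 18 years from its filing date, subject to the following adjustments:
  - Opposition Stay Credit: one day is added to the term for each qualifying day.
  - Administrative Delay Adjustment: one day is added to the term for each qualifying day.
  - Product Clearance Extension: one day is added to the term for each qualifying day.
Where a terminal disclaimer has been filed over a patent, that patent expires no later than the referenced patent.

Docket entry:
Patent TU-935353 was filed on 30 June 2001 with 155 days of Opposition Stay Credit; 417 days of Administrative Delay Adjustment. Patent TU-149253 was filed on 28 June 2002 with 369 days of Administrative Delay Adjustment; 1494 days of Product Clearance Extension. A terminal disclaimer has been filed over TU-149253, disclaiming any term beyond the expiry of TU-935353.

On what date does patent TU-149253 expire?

Natural term of TU-149253:
  Base: filing + 18 years → 28 June 2020.
  Administrative Delay Adjustment: +369 days → 2 July 2021.
  Product Clearance Extension: +1494 days → 4 August 2025.
Expiry of referenced patent TU-935353:
  Base: filing + 18 years → 30 June 2019.
  Opposition Stay Credit: +155 days → 2 December 2019.
  Administrative Delay Adjustment: +417 days → 22 January 2021.
Terminal disclaimer: TU-149253 expires on the earlier of 4 August 2025 and 22 January 2021.

January 22, 2021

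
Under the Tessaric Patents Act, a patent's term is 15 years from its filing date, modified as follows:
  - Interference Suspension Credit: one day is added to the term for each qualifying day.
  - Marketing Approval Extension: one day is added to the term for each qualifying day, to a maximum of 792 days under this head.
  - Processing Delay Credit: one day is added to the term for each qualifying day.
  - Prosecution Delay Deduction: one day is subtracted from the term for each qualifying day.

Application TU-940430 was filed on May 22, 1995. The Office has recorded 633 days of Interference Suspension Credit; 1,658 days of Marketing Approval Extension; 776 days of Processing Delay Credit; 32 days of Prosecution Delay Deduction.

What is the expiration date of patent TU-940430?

April 29, 2016

Base term: filing date + 15 years → 22 May 2010.
Interference Suspension Credit: +633 days → 14 February 2012.
Marketing Approval Extension: 1658 days claimed exceeds the 792-day cap, so +792 days → 16 April 2014.
Processing Delay Credit: +776 days → 31 May 2016.
Prosecution Delay Deduction: −32 days → 29 April 2016.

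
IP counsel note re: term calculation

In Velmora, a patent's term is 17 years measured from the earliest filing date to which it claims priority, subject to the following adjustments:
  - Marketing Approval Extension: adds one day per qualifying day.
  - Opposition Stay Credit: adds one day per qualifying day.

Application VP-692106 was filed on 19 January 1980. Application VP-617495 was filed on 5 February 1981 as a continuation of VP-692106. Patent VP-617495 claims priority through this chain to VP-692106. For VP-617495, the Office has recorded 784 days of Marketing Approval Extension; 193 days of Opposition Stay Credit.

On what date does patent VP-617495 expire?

1999-09-23

Earliest priority filing: 19 January 1980.
Base term: 19 January 1980 + 17 years → 19 January 1997.
Marketing Approval Extension: +784 days → 14 March 1999.
Opposition Stay Credit: +193 days → 23 September 1999.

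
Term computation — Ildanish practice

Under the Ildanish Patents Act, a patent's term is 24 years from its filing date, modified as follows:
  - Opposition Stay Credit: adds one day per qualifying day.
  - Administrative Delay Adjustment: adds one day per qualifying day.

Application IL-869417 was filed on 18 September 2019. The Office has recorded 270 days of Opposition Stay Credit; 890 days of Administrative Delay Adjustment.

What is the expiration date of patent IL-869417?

November 21, 2046

Base term: filing date + 24 years → 18 September 2043.
Opposition Stay Credit: +270 days → 14 June 2044.
Administrative Delay Adjustment: +890 days → 21 November 2046.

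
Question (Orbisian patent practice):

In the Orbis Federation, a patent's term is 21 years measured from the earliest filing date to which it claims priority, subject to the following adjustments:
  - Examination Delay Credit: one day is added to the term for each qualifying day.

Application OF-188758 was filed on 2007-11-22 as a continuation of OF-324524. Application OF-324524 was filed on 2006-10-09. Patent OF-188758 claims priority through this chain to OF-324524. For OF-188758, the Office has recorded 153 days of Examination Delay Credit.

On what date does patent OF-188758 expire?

March 10, 2028

Earliest priority filing: 9 October 2006.
Base term: 9 October 2006 + 21 years → 9 October 2027.
Examination Delay Credit: +153 days → 10 March 2028.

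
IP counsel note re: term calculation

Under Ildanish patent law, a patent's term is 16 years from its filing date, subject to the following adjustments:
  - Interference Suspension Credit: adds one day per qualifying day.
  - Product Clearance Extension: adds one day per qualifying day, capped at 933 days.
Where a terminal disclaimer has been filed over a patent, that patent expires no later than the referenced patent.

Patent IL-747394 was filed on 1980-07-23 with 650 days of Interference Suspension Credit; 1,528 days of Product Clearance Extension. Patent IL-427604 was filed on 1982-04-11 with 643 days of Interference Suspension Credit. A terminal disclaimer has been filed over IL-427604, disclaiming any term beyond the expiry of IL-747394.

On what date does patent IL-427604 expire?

Natural term of IL-427604:
  Base: filing + 16 years → 11 April 1998.
  Interference Suspension Credit: +643 days → 14 January 2000.
Expiry of referenced patent IL-747394:
  Base: filing + 16 years → 23 July 1996.
  Interference Suspension Credit: +650 days → 4 May 1998.
  Product Clearance Extension: 1528 days claimed exceeds the 933-day cap, so +933 days → 22 November 2000.
Terminal disclaimer: IL-427604 expires on the earlier of 14 January 2000 and 22 November 2000.

January 14, 2000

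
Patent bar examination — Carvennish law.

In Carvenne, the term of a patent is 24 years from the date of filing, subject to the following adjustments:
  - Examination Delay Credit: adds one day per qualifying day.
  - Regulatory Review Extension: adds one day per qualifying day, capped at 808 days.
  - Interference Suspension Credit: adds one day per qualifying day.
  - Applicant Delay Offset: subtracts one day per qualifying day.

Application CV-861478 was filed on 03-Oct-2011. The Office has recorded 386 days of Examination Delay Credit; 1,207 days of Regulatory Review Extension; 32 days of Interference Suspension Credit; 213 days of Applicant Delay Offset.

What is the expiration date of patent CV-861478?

Base term: filing date + 24 years → 3 October 2035.
Examination Delay Credit: +386 days → 23 October 2036.
Regulatory Review Extension: 1207 days claimed exceeds the 808-day cap, so +808 days → 9 January 2039.
Interference Suspension Credit: +32 days → 10 February 2039.
Applicant Delay Offset: −213 days → 12 July 2038.

2038-07-12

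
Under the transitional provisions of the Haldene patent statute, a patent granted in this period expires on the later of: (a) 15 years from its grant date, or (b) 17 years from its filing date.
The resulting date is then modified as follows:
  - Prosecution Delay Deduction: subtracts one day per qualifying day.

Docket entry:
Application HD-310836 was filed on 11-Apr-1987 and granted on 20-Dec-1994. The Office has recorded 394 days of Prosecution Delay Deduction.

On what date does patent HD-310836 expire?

(a) grant + 15 years → 20 December 2009.
(b) filing + 17 years → 11 April 2004.
Later of the two: 20 December 2009.
Prosecution Delay Deduction: −394 days → 21 November 2008.

2008-11-21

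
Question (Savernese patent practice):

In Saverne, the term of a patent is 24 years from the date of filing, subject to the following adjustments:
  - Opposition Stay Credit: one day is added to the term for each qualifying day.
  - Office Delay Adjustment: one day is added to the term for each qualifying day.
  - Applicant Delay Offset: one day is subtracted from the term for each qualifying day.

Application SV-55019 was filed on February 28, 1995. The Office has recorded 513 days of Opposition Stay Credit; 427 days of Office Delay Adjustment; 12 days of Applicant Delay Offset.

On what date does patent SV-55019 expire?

Base term: filing date + 24 years → 28 February 2019.
Opposition Stay Credit: +513 days → 25 July 2020.
Office Delay Adjustment: +427 days → 25 September 2021.
Applicant Delay Offset: −12 days → 13 September 2021.

2021-09-13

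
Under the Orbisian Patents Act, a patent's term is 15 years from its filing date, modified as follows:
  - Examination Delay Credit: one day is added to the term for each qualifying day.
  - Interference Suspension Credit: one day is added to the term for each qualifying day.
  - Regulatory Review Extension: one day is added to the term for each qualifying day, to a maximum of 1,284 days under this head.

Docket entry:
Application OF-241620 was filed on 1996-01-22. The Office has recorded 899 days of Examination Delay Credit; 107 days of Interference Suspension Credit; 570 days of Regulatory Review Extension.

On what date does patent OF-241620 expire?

May 17, 2015

Base term: filing date + 15 years → 22 January 2011.
Examination Delay Credit: +899 days → 9 July 2013.
Interference Suspension Credit: +107 days → 24 October 2013.
Regulatory Review Extension: 570 days (within the 1284-day cap) → +570 days → 17 May 2015.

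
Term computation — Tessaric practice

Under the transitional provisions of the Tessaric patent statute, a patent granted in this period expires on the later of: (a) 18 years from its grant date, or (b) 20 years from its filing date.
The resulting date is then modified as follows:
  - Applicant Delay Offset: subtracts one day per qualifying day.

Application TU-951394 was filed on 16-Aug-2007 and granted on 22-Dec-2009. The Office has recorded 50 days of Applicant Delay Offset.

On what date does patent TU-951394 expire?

(a) grant + 18 years → 22 December 2027.
(b) filing + 20 years → 16 August 2027.
Later of the two: 22 December 2027.
Applicant Delay Offset: −50 days → 2 November 2027.

2027-11-02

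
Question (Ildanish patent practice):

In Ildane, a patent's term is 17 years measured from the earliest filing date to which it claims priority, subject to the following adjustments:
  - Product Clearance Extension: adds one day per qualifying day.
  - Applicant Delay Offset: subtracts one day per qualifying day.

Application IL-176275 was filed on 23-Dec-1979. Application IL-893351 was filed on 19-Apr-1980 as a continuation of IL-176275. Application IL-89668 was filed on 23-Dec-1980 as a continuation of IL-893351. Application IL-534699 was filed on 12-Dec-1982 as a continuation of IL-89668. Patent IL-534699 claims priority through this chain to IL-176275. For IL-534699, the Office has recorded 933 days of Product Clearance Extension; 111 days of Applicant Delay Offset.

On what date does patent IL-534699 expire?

Earliest priority filing: 23 December 1979.
Base term: 23 December 1979 + 17 years → 23 December 1996.
Product Clearance Extension: +933 days → 14 July 1999.
Applicant Delay Offset: −111 days → 25 March 1999.

1999-03-25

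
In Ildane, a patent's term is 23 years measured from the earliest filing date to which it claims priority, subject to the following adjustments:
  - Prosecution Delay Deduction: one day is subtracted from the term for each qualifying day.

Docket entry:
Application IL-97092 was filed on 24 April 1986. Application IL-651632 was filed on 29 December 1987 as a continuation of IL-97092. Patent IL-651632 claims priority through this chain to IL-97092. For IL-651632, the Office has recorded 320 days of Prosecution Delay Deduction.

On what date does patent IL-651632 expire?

Earliest priority filing: 24 April 1986.
Base term: 24 April 1986 + 23 years → 24 April 2009.
Prosecution Delay Deduction: −320 days → 8 June 2008.

2008-06-08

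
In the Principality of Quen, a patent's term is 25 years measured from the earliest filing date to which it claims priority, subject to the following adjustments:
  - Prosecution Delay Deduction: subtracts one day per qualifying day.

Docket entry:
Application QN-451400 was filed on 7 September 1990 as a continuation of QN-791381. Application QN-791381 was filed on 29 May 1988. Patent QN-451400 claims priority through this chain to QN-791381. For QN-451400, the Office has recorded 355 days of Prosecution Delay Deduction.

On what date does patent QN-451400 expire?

Earliest priority filing: 29 May 1988.
Base term: 29 May 1988 + 25 years → 29 May 2013.
Prosecution Delay Deduction: −355 days → 8 June 2012.

June 8, 2012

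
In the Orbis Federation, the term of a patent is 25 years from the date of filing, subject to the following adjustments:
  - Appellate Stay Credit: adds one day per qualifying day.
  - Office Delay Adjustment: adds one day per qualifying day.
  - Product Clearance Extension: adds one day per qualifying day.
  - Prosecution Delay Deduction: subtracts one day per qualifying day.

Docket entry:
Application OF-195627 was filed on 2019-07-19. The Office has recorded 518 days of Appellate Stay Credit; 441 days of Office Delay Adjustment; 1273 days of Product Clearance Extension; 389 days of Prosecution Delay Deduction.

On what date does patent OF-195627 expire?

August 5, 2049

Base term: filing date + 25 years → 19 July 2044.
Appellate Stay Credit: +518 days → 19 December 2045.
Office Delay Adjustment: +441 days → 5 March 2047.
Product Clearance Extension: +1273 days → 29 August 2050.
Prosecution Delay Deduction: −389 days → 5 August 2049.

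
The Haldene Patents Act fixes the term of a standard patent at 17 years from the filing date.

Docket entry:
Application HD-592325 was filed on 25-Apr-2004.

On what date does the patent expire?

Filing date + 17 years → 25 April 2021.

2021-04-25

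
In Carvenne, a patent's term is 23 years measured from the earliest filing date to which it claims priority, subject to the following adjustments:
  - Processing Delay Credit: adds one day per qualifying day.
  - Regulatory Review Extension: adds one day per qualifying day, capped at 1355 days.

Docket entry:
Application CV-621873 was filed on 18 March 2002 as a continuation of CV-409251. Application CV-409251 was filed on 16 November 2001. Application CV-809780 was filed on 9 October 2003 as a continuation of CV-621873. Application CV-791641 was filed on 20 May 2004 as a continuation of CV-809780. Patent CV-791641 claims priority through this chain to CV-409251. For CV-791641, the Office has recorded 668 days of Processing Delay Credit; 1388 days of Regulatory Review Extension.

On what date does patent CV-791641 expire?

2030-06-01

Earliest priority filing: 16 November 2001.
Base term: 16 November 2001 + 23 years → 16 November 2024.
Processing Delay Credit: +668 days → 15 September 2026.
Regulatory Review Extension: 1388 days claimed exceeds the 1355-day cap, so +1355 days → 1 June 2030.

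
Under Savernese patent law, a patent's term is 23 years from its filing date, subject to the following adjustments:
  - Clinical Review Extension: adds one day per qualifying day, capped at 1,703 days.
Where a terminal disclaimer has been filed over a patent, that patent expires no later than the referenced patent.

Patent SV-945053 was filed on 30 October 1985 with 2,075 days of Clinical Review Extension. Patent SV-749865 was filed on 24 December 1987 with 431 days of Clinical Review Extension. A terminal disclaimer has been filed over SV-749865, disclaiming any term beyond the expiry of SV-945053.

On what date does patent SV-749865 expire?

Natural term of SV-749865:
  Base: filing + 23 years → 24 December 2010.
  Clinical Review Extension: 431 days (within the 1703-day cap) → +431 days → 28 February 2012.
Expiry of referenced patent SV-945053:
  Base: filing + 23 years → 30 October 2008.
  Clinical Review Extension: 2075 days claimed exceeds the 1703-day cap, so +1703 days → 29 June 2013.
Terminal disclaimer: SV-749865 expires on the earlier of 28 February 2012 and 29 June 2013.

February 28, 2012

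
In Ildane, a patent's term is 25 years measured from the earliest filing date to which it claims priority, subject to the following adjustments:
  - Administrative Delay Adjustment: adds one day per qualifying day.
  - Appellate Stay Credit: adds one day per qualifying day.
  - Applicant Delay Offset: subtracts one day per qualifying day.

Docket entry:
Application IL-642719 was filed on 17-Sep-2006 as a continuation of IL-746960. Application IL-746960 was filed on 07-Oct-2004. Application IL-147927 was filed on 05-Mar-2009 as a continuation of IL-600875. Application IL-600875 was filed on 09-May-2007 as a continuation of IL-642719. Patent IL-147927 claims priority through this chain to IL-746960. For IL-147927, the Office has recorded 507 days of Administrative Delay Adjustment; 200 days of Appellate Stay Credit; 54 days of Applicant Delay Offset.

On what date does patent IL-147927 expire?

July 22, 2031

Earliest priority filing: 7 October 2004.
Base term: 7 October 2004 + 25 years → 7 October 2029.
Administrative Delay Adjustment: +507 days → 26 February 2031.
Appellate Stay Credit: +200 days → 14 September 2031.
Applicant Delay Offset: −54 days → 22 July 2031.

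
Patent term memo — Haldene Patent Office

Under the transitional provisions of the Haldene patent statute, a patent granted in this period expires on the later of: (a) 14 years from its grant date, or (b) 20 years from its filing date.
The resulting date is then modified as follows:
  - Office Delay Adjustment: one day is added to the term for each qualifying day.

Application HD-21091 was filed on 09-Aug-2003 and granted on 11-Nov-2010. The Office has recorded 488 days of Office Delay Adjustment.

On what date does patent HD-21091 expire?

2026-03-14

(a) grant + 14 years → 11 November 2024.
(b) filing + 20 years → 9 August 2023.
Later of the two: 11 November 2024.
Office Delay Adjustment: +488 days → 14 March 2026.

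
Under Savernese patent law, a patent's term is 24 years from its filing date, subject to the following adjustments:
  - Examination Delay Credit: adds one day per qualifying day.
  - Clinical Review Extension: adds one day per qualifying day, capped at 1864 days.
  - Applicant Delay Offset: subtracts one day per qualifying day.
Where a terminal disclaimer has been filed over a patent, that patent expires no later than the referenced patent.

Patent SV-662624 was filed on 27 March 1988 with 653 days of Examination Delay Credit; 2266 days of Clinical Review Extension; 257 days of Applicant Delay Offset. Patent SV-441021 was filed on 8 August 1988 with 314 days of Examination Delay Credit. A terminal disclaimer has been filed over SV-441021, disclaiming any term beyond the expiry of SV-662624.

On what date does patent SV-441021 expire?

Natural term of SV-441021:
  Base: filing + 24 years → 8 August 2012.
  Examination Delay Credit: +314 days → 18 June 2013.
Expiry of referenced patent SV-662624:
  Base: filing + 24 years → 27 March 2012.
  Examination Delay Credit: +653 days → 9 January 2014.
  Clinical Review Extension: 2266 days claimed exceeds the 1864-day cap, so +1864 days → 16 February 2019.
  Applicant Delay Offset: −257 days → 4 June 2018.
Terminal disclaimer: SV-441021 expires on the earlier of 18 June 2013 and 4 June 2018.

2013-06-18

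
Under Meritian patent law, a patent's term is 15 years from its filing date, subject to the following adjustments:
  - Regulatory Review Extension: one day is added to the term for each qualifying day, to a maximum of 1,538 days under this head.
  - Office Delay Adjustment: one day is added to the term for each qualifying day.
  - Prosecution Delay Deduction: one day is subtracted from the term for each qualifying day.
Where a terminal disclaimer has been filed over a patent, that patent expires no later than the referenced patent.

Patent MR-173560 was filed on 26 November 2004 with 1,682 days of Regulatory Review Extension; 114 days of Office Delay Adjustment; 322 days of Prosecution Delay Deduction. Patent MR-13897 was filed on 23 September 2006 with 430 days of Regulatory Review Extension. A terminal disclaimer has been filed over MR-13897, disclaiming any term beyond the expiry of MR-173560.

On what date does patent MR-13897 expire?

2022-11-27

Natural term of MR-13897:
  Base: filing + 15 years → 23 September 2021.
  Regulatory Review Extension: 430 days (within the 1538-day cap) → +430 days → 27 November 2022.
Expiry of referenced patent MR-173560:
  Base: filing + 15 years → 26 November 2019.
  Regulatory Review Extension: 1682 days claimed exceeds the 1538-day cap, so +1538 days → 11 February 2024.
  Office Delay Adjustment: +114 days → 4 June 2024.
  Prosecution Delay Deduction: −322 days → 18 July 2023.
Terminal disclaimer: MR-13897 expires on the earlier of 27 November 2022 and 18 July 2023.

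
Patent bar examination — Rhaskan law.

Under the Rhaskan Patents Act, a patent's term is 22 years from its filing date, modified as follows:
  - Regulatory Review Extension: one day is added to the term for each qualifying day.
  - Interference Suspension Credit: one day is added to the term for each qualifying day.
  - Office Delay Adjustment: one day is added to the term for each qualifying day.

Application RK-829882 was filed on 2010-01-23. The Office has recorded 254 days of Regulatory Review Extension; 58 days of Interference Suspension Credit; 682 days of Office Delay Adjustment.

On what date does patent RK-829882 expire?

October 13, 2034

Base term: filing date + 22 years → 23 January 2032.
Regulatory Review Extension: +254 days → 3 October 2032.
Interference Suspension Credit: +58 days → 30 November 2032.
Office Delay Adjustment: +682 days → 13 October 2034.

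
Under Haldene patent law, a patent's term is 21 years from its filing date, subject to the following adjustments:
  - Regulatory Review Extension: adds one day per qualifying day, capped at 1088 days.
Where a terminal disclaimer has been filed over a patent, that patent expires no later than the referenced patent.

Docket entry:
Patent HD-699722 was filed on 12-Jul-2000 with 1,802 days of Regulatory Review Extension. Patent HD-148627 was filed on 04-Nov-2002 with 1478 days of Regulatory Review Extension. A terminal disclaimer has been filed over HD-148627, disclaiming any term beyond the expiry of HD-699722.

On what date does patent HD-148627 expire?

Natural term of HD-148627:
  Base: filing + 21 years → 4 November 2023.
  Regulatory Review Extension: 1478 days claimed exceeds the 1088-day cap, so +1088 days → 27 October 2026.
Expiry of referenced patent HD-699722:
  Base: filing + 21 years → 12 July 2021.
  Regulatory Review Extension: 1802 days claimed exceeds the 1088-day cap, so +1088 days → 4 July 2024.
Terminal disclaimer: HD-148627 expires on the earlier of 27 October 2026 and 4 July 2024.

2024-07-04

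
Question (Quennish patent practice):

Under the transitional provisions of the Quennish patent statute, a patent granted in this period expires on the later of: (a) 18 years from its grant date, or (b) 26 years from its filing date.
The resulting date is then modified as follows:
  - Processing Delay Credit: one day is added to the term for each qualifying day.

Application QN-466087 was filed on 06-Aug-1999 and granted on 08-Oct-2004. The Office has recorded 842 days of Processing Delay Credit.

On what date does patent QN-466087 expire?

(a) grant + 18 years → 8 October 2022.
(b) filing + 26 years → 6 August 2025.
Later of the two: 6 August 2025.
Processing Delay Credit: +842 days → 26 November 2027.

2027-11-26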